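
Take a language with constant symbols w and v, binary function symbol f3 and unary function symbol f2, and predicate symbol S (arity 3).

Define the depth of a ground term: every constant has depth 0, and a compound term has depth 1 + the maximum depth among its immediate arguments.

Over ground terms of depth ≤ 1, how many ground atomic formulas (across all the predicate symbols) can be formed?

512

First count ground terms of depth ≤ 1.
Count level by level. With function symbols f3/2, f2/1, the terms of depth ≤ k are the 2 constants together with each function applied to depth-≤(k−1) tuples, so N_k = 2 + N_{k-1}^2 + N_{k-1}.
N_0 = 2
N_1 = 2 + 2^2 + 2 = 8
So |H| = 8.
Each predicate of arity r yields |H|^r ground atoms (one per choice of an r-tuple from H):
  S: 8^3 = 512
Total ground atoms: 512.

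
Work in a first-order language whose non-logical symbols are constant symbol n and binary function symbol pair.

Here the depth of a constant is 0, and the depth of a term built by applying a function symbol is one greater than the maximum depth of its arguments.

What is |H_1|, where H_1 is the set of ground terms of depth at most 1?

Let N_k = |{terms of depth ≤ k}|. Then N_0 = 1 and N_k = 1 + N_{k-1}^2 for k ≥ 1 (one summand per function symbol, arity giving the exponent).
N_0 = 1
N_1 = 1 + 1^2 = 2
Explicitly: n, pair(n, n).

2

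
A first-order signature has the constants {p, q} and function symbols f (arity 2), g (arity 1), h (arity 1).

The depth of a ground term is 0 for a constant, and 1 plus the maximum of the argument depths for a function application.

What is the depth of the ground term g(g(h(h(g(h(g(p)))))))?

depth(g(p)) = 1 + depth(p) = 1 + 0 = 1
depth(h(g(p))) = 1 + depth(g(p)) = 1 + 1 = 2
depth(g(h(g(p)))) = 1 + depth(h(g(p))) = 1 + 2 = 3
depth(h(g(h(g(p))))) = 1 + depth(g(h(g(p)))) = 1 + 3 = 4
depth(h(h(g(h(g(p)))))) = 1 + depth(h(g(h(g(p))))) = 1 + 4 = 5
depth(g(h(h(g(h(g(p))))))) = 1 + depth(h(h(g(h(g(p)))))) = 1 + 5 = 6
depth(g(g(h(h(g(h(g(p)))))))) = 1 + depth(g(h(h(g(h(g(p))))))) = 1 + 6 = 7

7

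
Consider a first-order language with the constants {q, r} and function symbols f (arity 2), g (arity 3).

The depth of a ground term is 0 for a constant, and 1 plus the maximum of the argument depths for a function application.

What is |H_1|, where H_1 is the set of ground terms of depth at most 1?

Count level by level. With function symbols f/2, g/3, the terms of depth ≤ k are the 2 constants together with each function applied to depth-≤(k−1) tuples, so N_k = 2 + N_{k-1}^2 + N_{k-1}^3.
N_0 = 2
N_1 = 2 + 2^2 + 2^3 = 14

14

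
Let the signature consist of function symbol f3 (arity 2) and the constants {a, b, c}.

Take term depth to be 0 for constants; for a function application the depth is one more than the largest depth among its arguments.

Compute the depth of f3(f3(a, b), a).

2

depth(f3(a, b)) = 1 + max(0, 0) = 1
depth(f3(f3(a, b), a)) = 1 + max(1, 0) = 2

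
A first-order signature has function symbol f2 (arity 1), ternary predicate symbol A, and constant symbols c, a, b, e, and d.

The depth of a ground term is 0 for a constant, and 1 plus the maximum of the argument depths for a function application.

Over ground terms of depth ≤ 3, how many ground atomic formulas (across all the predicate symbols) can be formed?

8000

First count ground terms of depth ≤ 3.
Count level by level. With function symbols f2/1, the terms of depth ≤ k are the 5 constants together with each function applied to depth-≤(k−1) tuples, so N_k = 5 + N_{k-1}.
N_0 = 5
N_1 = 5 + 5 = 10
N_2 = 5 + 10 = 15
N_3 = 5 + 15 = 20
So |H| = 20.
For each predicate symbol, the number of ground atoms is |H| raised to its arity; summing:
  A: 20^3 = 8000
Total ground atoms: 8000.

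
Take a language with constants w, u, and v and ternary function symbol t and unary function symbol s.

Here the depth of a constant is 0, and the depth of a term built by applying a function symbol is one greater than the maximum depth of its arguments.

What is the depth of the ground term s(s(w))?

2

depth(s(w)) = 1 + depth(w) = 1 + 0 = 1
depth(s(s(w))) = 1 + depth(s(w)) = 1 + 1 = 2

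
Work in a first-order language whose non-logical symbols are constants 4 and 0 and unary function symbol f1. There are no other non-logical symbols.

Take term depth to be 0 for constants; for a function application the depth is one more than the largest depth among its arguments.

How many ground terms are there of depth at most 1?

4

Write N_k for the number of ground terms of depth ≤ k. A term of depth ≤ k is either a constant or a function symbol applied to arguments of depth ≤ k−1, so N_k = 2 + N_{k-1}.
N_0 = 2
N_1 = 2 + 2 = 4
Explicitly: 4, 0, f1(4), f1(0).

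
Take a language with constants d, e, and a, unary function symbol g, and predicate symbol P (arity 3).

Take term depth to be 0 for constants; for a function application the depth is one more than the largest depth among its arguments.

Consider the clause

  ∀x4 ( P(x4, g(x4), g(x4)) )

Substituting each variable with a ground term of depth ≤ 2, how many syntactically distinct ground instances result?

9

Ground terms of depth ≤ 2:
  If N_k denotes the number of depth-≤k ground terms, the 3 constants give N_0 = 3, and each function symbol of arity r contributes N_{k-1}^r new terms at level k: N_k = 3 + N_{k-1}.
  N_0 = 3
  N_1 = 3 + 3 = 6
  N_2 = 3 + 6 = 9
So there are 9 ground terms available for substitution.
The clause has 1 distinct variable (x4), which appears in the body. In the free term algebra distinct substitutions yield syntactically distinct ground instances.
Number of ground instances = 9.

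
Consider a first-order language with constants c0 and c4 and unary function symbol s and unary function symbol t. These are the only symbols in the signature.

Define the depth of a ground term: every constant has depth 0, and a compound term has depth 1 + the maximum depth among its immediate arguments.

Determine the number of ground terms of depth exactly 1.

4

If N_k denotes the number of depth-≤k ground terms, the 2 constants give N_0 = 2, and each function symbol of arity r contributes N_{k-1}^r new terms at level k: N_k = 2 + N_{k-1} + N_{k-1}.
N_0 = 2
N_1 = 2 + 2 + 2 = 6
Terms of depth exactly 1: N_1 − N_0 = 6 − 2 = 4.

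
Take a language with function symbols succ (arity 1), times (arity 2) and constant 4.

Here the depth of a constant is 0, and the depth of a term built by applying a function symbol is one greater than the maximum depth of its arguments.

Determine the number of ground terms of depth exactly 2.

10

Write N_k for the number of ground terms of depth ≤ k. A term of depth ≤ k is either a constant or a function symbol applied to arguments of depth ≤ k−1, so N_k = 1 + N_{k-1} + N_{k-1}^2.
N_0 = 1
N_1 = 1 + 1 + 1^2 = 3
N_2 = 1 + 3 + 3^2 = 13
Terms of depth exactly 2: N_2 − N_1 = 13 − 3 = 10.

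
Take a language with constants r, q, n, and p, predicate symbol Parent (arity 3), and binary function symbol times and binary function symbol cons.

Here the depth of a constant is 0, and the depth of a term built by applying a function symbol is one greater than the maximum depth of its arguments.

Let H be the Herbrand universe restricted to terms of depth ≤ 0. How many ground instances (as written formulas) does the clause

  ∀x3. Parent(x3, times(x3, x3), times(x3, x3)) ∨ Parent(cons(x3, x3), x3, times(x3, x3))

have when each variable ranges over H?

4

Ground terms of depth ≤ 0:
  If N_k denotes the number of depth-≤k ground terms, the 4 constants give N_0 = 4, and each function symbol of arity r contributes N_{k-1}^r new terms at level k: N_k = 4 + N_{k-1}^2 + N_{k-1}^2.
  N_0 = 4
  Explicitly: r, q, n, p.
So there are 4 ground terms available for substitution.
The clause has 1 distinct variable (x3), which appears in the body. In the free term algebra distinct substitutions yield syntactically distinct ground instances.
Number of ground instances = 4.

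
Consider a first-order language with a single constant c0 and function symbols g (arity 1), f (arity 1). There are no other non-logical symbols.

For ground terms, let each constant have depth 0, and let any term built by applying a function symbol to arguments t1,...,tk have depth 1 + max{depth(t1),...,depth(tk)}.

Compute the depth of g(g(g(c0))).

3

depth(g(c0)) = 1 + depth(c0) = 1 + 0 = 1
depth(g(g(c0))) = 1 + depth(g(c0)) = 1 + 1 = 2
depth(g(g(g(c0)))) = 1 + depth(g(g(c0))) = 1 + 2 = 3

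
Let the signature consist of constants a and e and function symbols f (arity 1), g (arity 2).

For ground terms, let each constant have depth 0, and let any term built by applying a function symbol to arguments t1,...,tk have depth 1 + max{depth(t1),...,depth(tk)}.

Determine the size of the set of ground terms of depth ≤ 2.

74

Let N_k = |{terms of depth ≤ k}|. Then N_0 = 2 and N_k = 2 + N_{k-1} + N_{k-1}^2 for k ≥ 1 (one summand per function symbol, arity giving the exponent).
N_0 = 2
N_1 = 2 + 2 + 2^2 = 8
N_2 = 2 + 8 + 8^2 = 74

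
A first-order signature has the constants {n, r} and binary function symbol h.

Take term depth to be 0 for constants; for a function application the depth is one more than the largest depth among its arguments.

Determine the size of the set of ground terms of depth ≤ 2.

38

Let N_k count ground terms of depth at most k. Each non-constant term of depth ≤ k is some function symbol applied to depth-≤(k−1) arguments, giving N_k = 2 + N_{k-1}^2.
N_0 = 2
N_1 = 2 + 2^2 = 6
N_2 = 2 + 6^2 = 38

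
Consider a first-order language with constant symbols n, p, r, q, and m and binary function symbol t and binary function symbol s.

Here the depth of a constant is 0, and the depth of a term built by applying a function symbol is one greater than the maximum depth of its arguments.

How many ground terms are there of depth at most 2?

6055

Count level by level. With function symbols t/2, s/2, the terms of depth ≤ k are the 5 constants together with each function applied to depth-≤(k−1) tuples, so N_k = 5 + N_{k-1}^2 + N_{k-1}^2.
N_0 = 5
N_1 = 5 + 5^2 + 5^2 = 55
N_2 = 5 + 55^2 + 55^2 = 6055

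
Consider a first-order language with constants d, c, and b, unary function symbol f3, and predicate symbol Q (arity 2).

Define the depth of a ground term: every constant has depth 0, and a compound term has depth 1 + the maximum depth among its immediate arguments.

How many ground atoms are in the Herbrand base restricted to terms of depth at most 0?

First count ground terms of depth ≤ 0.
If N_k denotes the number of depth-≤k ground terms, the 3 constants give N_0 = 3, and each function symbol of arity r contributes N_{k-1}^r new terms at level k: N_k = 3 + N_{k-1}.
N_0 = 3
Explicitly: d, c, b.
So |H| = 3.
For each predicate symbol, the number of ground atoms is |H| raised to its arity; summing:
  Q: 3^2 = 9
Total ground atoms: 9.

9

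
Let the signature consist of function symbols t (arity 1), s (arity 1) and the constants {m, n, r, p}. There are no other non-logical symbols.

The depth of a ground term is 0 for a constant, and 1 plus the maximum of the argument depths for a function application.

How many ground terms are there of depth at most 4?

Count level by level. With function symbols t/1, s/1, the terms of depth ≤ k are the 4 constants together with each function applied to depth-≤(k−1) tuples, so N_k = 4 + N_{k-1} + N_{k-1}.
N_0 = 4
N_1 = 4 + 4 + 4 = 12
N_2 = 4 + 12 + 12 = 28
N_3 = 4 + 28 + 28 = 60
N_4 = 4 + 60 + 60 = 124

124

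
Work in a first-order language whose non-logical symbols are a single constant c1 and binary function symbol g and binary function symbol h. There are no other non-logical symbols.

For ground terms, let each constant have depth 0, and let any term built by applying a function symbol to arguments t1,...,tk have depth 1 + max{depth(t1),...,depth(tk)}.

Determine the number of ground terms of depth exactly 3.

704

If N_k denotes the number of depth-≤k ground terms, the 1 constant gives N_0 = 1, and each function symbol of arity r contributes N_{k-1}^r new terms at level k: N_k = 1 + N_{k-1}^2 + N_{k-1}^2.
N_0 = 1
N_1 = 1 + 1^2 + 1^2 = 3
N_2 = 1 + 3^2 + 3^2 = 19
N_3 = 1 + 19^2 + 19^2 = 723
Terms of depth exactly 3: N_3 − N_2 = 723 − 19 = 704.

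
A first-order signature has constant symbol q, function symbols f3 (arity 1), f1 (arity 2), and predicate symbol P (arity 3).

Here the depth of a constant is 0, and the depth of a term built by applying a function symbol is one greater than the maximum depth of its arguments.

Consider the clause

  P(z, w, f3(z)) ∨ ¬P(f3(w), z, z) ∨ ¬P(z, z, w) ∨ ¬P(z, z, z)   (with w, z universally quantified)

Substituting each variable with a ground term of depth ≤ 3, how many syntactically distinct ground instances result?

33489

Ground terms of depth ≤ 3:
  If N_k denotes the number of depth-≤k ground terms, the 1 constant gives N_0 = 1, and each function symbol of arity r contributes N_{k-1}^r new terms at level k: N_k = 1 + N_{k-1} + N_{k-1}^2.
  N_0 = 1
  N_1 = 1 + 1 + 1^2 = 3
  N_2 = 1 + 3 + 3^2 = 13
  N_3 = 1 + 13 + 13^2 = 183
So there are 183 ground terms available for substitution.
The clause has 2 distinct variables (w, z), each appearing in the body. In the free term algebra distinct substitutions yield syntactically distinct ground instances.
Number of ground instances = 183^2 = 33489.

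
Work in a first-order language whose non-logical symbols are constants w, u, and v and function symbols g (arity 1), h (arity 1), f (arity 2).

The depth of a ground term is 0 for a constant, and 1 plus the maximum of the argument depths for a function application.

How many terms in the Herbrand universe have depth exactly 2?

345

Write N_k for the number of ground terms of depth ≤ k. A term of depth ≤ k is either a constant or a function symbol applied to arguments of depth ≤ k−1, so N_k = 3 + N_{k-1} + N_{k-1} + N_{k-1}^2.
N_0 = 3
N_1 = 3 + 3 + 3 + 3^2 = 18
N_2 = 3 + 18 + 18 + 18^2 = 363
Terms of depth exactly 2: N_2 − N_1 = 363 − 18 = 345.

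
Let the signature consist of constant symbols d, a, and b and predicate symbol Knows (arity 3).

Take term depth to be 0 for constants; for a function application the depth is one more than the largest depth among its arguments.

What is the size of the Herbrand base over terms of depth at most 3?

First count ground terms of depth ≤ 3.
With no function symbols every ground term is a constant, so there are exactly 3 ground terms at every depth bound.
N_0 = 3
N_1 = 3
N_2 = 3
N_3 = 3
So |H| = 3.
A ground atom is a predicate applied to a tuple of terms from H, so the count is the sum over predicates of |H|^arity:
  Knows: 3^3 = 27
Total ground atoms: 27.

27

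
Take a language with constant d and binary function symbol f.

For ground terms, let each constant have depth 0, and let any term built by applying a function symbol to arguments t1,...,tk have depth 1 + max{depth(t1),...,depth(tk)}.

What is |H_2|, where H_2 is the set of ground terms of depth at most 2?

5

If N_k denotes the number of depth-≤k ground terms, the 1 constant gives N_0 = 1, and each function symbol of arity r contributes N_{k-1}^r new terms at level k: N_k = 1 + N_{k-1}^2.
N_0 = 1
N_1 = 1 + 1^2 = 2
N_2 = 1 + 2^2 = 5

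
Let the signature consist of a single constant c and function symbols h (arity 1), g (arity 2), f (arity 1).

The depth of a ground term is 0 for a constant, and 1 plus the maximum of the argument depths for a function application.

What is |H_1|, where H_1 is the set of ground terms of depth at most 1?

4

Write N_k for the number of ground terms of depth ≤ k. A term of depth ≤ k is either a constant or a function symbol applied to arguments of depth ≤ k−1, so N_k = 1 + N_{k-1} + N_{k-1}^2 + N_{k-1}.
N_0 = 1
N_1 = 1 + 1 + 1^2 + 1 = 4
Explicitly: c, h(c), g(c, c), f(c).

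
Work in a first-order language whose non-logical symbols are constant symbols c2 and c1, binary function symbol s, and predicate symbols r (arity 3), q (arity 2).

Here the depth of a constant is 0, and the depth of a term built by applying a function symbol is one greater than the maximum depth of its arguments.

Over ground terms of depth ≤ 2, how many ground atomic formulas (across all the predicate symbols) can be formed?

First count ground terms of depth ≤ 2.
If N_k denotes the number of depth-≤k ground terms, the 2 constants give N_0 = 2, and each function symbol of arity r contributes N_{k-1}^r new terms at level k: N_k = 2 + N_{k-1}^2.
N_0 = 2
N_1 = 2 + 2^2 = 6
N_2 = 2 + 6^2 = 38
So |H| = 38.
A ground atom is a predicate applied to a tuple of terms from H, so the count is the sum over predicates of |H|^arity:
  r: 38^3 = 54872;  q: 38^2 = 1444
Total ground atoms: 54872 + 1444 = 56316.

56316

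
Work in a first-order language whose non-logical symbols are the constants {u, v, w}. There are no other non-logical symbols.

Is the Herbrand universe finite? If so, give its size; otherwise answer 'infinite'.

There are no function symbols, so every ground term is one of the 3 constants.
The Herbrand universe is {u, v, w}, which is finite with 3 elements.

3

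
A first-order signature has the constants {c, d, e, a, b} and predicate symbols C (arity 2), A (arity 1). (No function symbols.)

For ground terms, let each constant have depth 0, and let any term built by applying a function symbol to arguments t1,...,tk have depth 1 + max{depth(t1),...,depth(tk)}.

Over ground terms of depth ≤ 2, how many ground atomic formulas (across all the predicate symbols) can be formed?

First count ground terms of depth ≤ 2.
With no function symbols every ground term is a constant, so there are exactly 5 ground terms at every depth bound.
N_0 = 5
N_1 = 5
N_2 = 5
Explicitly: c, d, e, a, b.
So |H| = 5.
For each predicate symbol, the number of ground atoms is |H| raised to its arity; summing:
  C: 5^2 = 25;  A: 5
Total ground atoms: 25 + 5 = 30.

30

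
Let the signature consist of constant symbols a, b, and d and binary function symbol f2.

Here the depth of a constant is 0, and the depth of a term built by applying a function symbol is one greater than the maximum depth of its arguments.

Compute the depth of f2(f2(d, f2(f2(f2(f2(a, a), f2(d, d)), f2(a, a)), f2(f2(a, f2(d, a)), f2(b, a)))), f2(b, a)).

6

depth(f2(a, a)) = 1 + max(0, 0) = 1
depth(f2(d, d)) = 1 + max(0, 0) = 1
depth(f2(f2(a, a), f2(d, d))) = 1 + max(1, 1) = 2
depth(f2(f2(f2(a, a), f2(d, d)), f2(a, a))) = 1 + max(2, 1) = 3
depth(f2(d, a)) = 1 + max(0, 0) = 1
depth(f2(a, f2(d, a))) = 1 + max(0, 1) = 2
depth(f2(b, a)) = 1 + max(0, 0) = 1
depth(f2(f2(a, f2(d, a)), f2(b, a))) = 1 + max(2, 1) = 3
depth(f2(f2(f2(f2(a, a), f2(d, d)), f2(a, a)), f2(f2(a, f2(d, a)), f2(b, a)))) = 1 + max(3, 3) = 4
depth(f2(d, f2(f2(f2(f2(a, a), f2(d, d)), f2(a, a)), f2(f2(a, f2(d, a)), f2(b, a))))) = 1 + max(0, 4) = 5
depth(f2(f2(d, f2(f2(f2(f2(a, a), f2(d, d)), f2(a, a)), f2(f2(a, f2(d, a)), f2(b, a)))), f2(b, a))) = 1 + max(5, 1) = 6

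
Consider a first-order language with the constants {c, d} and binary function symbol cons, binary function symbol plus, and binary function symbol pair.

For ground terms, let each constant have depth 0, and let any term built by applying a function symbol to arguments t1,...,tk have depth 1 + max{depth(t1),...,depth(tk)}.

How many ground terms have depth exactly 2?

Write N_k for the number of ground terms of depth ≤ k. A term of depth ≤ k is either a constant or a function symbol applied to arguments of depth ≤ k−1, so N_k = 2 + N_{k-1}^2 + N_{k-1}^2 + N_{k-1}^2.
N_0 = 2
N_1 = 2 + 2^2 + 2^2 + 2^2 = 14
N_2 = 2 + 14^2 + 14^2 + 14^2 = 590
Terms of depth exactly 2: N_2 − N_1 = 590 − 14 = 576.

576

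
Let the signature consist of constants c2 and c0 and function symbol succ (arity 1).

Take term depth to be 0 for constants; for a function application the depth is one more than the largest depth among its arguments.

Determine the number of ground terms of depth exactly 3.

Let N_k = |{terms of depth ≤ k}|. Then N_0 = 2 and N_k = 2 + N_{k-1} for k ≥ 1 (one summand per function symbol, arity giving the exponent).
N_0 = 2
N_1 = 2 + 2 = 4
N_2 = 2 + 4 = 6
N_3 = 2 + 6 = 8
Terms of depth exactly 3: N_3 − N_2 = 8 − 6 = 2.

2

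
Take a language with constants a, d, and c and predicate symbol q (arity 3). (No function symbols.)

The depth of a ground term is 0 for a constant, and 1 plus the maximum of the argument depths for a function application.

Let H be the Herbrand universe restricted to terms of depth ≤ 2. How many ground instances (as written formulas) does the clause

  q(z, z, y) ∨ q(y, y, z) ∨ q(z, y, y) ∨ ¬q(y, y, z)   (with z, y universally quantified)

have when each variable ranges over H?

9

Ground terms of depth ≤ 2:
  With no function symbols every ground term is a constant, so there are exactly 3 ground terms at every depth bound.
  N_0 = 3
  N_1 = 3
  N_2 = 3
So there are 3 ground terms available for substitution.
The body mentions every one of the 2 quantified variables; since ground terms form a free algebra, no two substitutions collapse to the same formula.
Number of ground instances = 3^2 = 9.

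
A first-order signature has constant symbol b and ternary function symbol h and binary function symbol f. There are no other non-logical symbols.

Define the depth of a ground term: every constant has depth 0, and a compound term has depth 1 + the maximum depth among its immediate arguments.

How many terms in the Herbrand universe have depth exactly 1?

Count level by level. With function symbols h/3, f/2, the terms of depth ≤ k are the 1 constant together with each function applied to depth-≤(k−1) tuples, so N_k = 1 + N_{k-1}^3 + N_{k-1}^2.
N_0 = 1
N_1 = 1 + 1^3 + 1^2 = 3
Terms of depth exactly 1: N_1 − N_0 = 3 − 1 = 2.

2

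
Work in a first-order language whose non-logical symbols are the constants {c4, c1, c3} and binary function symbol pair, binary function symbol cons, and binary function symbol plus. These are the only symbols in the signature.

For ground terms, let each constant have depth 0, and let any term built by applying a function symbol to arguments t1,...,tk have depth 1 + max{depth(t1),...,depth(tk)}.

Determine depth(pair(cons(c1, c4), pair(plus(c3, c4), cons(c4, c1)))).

depth(cons(c1, c4)) = 1 + max(0, 0) = 1
depth(plus(c3, c4)) = 1 + max(0, 0) = 1
depth(cons(c4, c1)) = 1 + max(0, 0) = 1
depth(pair(plus(c3, c4), cons(c4, c1))) = 1 + max(1, 1) = 2
depth(pair(cons(c1, c4), pair(plus(c3, c4), cons(c4, c1)))) = 1 + max(1, 2) = 3

3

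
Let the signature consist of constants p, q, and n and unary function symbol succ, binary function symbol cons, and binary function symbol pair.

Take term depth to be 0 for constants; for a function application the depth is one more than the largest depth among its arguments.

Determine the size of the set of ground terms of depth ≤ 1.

24

Let N_k count ground terms of depth at most k. Each non-constant term of depth ≤ k is some function symbol applied to depth-≤(k−1) arguments, giving N_k = 3 + N_{k-1} + N_{k-1}^2 + N_{k-1}^2.
N_0 = 3
N_1 = 3 + 3 + 3^2 + 3^2 = 24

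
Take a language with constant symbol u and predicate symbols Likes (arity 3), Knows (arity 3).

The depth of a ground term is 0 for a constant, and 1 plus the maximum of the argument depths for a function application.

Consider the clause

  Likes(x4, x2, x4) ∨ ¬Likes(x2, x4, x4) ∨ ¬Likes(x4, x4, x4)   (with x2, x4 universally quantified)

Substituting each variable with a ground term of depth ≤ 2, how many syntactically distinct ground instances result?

Ground terms of depth ≤ 2:
  With no function symbols every ground term is a constant, so there is exactly 1 ground term at every depth bound.
  N_0 = 1
  N_1 = 1
  N_2 = 1
So there is exactly 1 ground term available for substitution.
The body mentions every one of the 2 quantified variables; since ground terms form a free algebra, no two substitutions collapse to the same formula.
Number of ground instances = 1^2 = 1.

1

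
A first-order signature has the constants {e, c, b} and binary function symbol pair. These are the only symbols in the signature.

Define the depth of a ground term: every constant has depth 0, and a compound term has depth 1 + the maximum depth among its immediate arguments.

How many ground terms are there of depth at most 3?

Let N_k count ground terms of depth at most k. Each non-constant term of depth ≤ k is some function symbol applied to depth-≤(k−1) arguments, giving N_k = 3 + N_{k-1}^2.
N_0 = 3
N_1 = 3 + 3^2 = 12
N_2 = 3 + 12^2 = 147
N_3 = 3 + 147^2 = 21612

21612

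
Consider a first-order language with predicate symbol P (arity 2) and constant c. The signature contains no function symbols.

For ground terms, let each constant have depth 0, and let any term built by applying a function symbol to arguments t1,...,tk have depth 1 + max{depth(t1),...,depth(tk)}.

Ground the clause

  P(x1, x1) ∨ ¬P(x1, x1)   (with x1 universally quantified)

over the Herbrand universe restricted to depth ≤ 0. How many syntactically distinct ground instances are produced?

1

Ground terms of depth ≤ 0:
  With no function symbols every ground term is a constant, so there is exactly 1 ground term at every depth bound.
  N_0 = 1
So there is exactly 1 ground term available for substitution.
The body mentions the single quantified variable x1; since ground terms form a free algebra, no two substitutions collapse to the same formula.
Number of ground instances = 1.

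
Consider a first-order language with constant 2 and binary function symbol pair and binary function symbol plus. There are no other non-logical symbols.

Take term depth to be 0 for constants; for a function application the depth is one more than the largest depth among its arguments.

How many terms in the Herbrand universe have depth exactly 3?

704

Write N_k for the number of ground terms of depth ≤ k. A term of depth ≤ k is either a constant or a function symbol applied to arguments of depth ≤ k−1, so N_k = 1 + N_{k-1}^2 + N_{k-1}^2.
N_0 = 1
N_1 = 1 + 1^2 + 1^2 = 3
N_2 = 1 + 3^2 + 3^2 = 19
N_3 = 1 + 19^2 + 19^2 = 723
Terms of depth exactly 3: N_3 − N_2 = 723 − 19 = 704.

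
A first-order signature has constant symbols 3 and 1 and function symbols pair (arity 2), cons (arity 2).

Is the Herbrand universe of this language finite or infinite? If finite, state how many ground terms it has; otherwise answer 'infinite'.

infinite

The signature has at least one function symbol (pair, arity 2) and at least one constant (3).
Iterating pair gives infinitely many distinct ground terms: 3, pair(3, 3), pair(pair(3, 3), pair(3, 3)), ...
So the Herbrand universe is infinite.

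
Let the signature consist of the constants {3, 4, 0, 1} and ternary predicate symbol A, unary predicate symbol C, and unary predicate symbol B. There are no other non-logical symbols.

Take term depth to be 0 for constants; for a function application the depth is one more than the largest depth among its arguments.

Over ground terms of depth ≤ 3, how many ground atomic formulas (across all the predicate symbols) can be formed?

72

First count ground terms of depth ≤ 3.
With no function symbols every ground term is a constant, so there are exactly 4 ground terms at every depth bound.
N_0 = 4
N_1 = 4
N_2 = 4
N_3 = 4
Explicitly: 3, 4, 0, 1.
So |H| = 4.
Ground atoms are formed by filling each argument slot of a predicate with a term from H, so an r-ary predicate gives |H|^r atoms:
  A: 4^3 = 64;  C: 4;  B: 4
Total ground atoms: 64 + 4 + 4 = 72.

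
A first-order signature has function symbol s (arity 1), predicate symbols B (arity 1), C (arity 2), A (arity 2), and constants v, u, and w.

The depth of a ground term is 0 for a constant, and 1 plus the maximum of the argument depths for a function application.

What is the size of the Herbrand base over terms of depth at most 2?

171

First count ground terms of depth ≤ 2.
Write N_k for the number of ground terms of depth ≤ k. A term of depth ≤ k is either a constant or a function symbol applied to arguments of depth ≤ k−1, so N_k = 3 + N_{k-1}.
N_0 = 3
N_1 = 3 + 3 = 6
N_2 = 3 + 6 = 9
Explicitly: v, u, w, s(v), s(u), s(w), s(s(v)), s(s(u)), s(s(w)).
So |H| = 9.
Ground atoms are formed by filling each argument slot of a predicate with a term from H, so an r-ary predicate gives |H|^r atoms:
  B: 9;  C: 9^2 = 81;  A: 9^2 = 81
Total ground atoms: 9 + 81 + 81 = 171.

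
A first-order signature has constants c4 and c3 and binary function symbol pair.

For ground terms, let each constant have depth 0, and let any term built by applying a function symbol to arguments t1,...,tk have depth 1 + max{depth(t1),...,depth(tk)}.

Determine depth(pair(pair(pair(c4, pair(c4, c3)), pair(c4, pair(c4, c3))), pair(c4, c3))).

depth(pair(c4, c3)) = 1 + max(0, 0) = 1
depth(pair(c4, pair(c4, c3))) = 1 + max(0, 1) = 2
depth(pair(pair(c4, pair(c4, c3)), pair(c4, pair(c4, c3)))) = 1 + max(2, 2) = 3
depth(pair(pair(pair(c4, pair(c4, c3)), pair(c4, pair(c4, c3))), pair(c4, c3))) = 1 + max(3, 1) = 4

4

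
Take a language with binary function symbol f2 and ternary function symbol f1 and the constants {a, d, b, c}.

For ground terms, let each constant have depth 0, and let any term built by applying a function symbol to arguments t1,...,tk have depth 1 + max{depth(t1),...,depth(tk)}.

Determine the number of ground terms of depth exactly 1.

80

Count level by level. With function symbols f2/2, f1/3, the terms of depth ≤ k are the 4 constants together with each function applied to depth-≤(k−1) tuples, so N_k = 4 + N_{k-1}^2 + N_{k-1}^3.
N_0 = 4
N_1 = 4 + 4^2 + 4^3 = 84
Terms of depth exactly 1: N_1 − N_0 = 84 − 4 = 80.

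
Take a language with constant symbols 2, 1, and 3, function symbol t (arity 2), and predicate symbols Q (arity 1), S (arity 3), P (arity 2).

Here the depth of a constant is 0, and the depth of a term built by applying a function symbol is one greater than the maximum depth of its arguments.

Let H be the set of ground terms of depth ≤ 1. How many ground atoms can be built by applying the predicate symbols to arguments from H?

First count ground terms of depth ≤ 1.
Let N_k = |{terms of depth ≤ k}|. Then N_0 = 3 and N_k = 3 + N_{k-1}^2 for k ≥ 1 (one summand per function symbol, arity giving the exponent).
N_0 = 3
N_1 = 3 + 3^2 = 12
Explicitly: 2, 1, 3, t(2, 2), t(2, 1), t(2, 3), t(1, 2), t(1, 1), t(1, 3), t(3, 2), t(3, 1), t(3, 3).
So |H| = 12.
For each predicate symbol, the number of ground atoms is |H| raised to its arity; summing:
  Q: 12;  S: 12^3 = 1728;  P: 12^2 = 144
Total ground atoms: 12 + 1728 + 144 = 1884.

1884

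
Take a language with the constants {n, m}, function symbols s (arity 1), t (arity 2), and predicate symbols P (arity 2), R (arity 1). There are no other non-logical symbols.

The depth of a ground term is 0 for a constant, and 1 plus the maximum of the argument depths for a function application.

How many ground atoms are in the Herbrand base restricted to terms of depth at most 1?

72

First count ground terms of depth ≤ 1.
Let N_k count ground terms of depth at most k. Each non-constant term of depth ≤ k is some function symbol applied to depth-≤(k−1) arguments, giving N_k = 2 + N_{k-1} + N_{k-1}^2.
N_0 = 2
N_1 = 2 + 2 + 2^2 = 8
Explicitly: n, m, s(n), s(m), t(n, n), t(n, m), t(m, n), t(m, m).
So |H| = 8.
Ground atoms are formed by filling each argument slot of a predicate with a term from H, so an r-ary predicate gives |H|^r atoms:
  P: 8^2 = 64;  R: 8
Total ground atoms: 64 + 8 = 72.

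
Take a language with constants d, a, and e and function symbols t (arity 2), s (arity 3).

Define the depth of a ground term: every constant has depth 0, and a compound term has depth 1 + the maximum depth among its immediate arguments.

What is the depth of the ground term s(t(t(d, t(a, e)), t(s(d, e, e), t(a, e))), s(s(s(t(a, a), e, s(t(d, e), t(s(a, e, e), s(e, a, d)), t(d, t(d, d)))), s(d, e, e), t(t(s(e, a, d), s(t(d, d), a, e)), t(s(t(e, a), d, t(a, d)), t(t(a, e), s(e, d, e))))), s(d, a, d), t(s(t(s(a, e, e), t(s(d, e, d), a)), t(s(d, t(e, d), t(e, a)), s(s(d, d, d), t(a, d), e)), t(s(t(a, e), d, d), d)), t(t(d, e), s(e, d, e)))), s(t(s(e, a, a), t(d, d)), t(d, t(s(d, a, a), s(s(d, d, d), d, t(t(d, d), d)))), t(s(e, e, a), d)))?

depth(t(a, e)) = 1 + max(0, 0) = 1
depth(t(d, t(a, e))) = 1 + max(0, 1) = 2
depth(s(d, e, e)) = 1 + max(0, 0, 0) = 1
depth(t(s(d, e, e), t(a, e))) = 1 + max(1, 1) = 2
depth(t(t(d, t(a, e)), t(s(d, e, e), t(a, e)))) = 1 + max(2, 2) = 3
depth(t(a, a)) = 1 + max(0, 0) = 1
depth(t(d, e)) = 1 + max(0, 0) = 1
depth(s(a, e, e)) = 1 + max(0, 0, 0) = 1
depth(s(e, a, d)) = 1 + max(0, 0, 0) = 1
depth(t(s(a, e, e), s(e, a, d))) = 1 + max(1, 1) = 2
depth(t(d, d)) = 1 + max(0, 0) = 1
depth(t(d, t(d, d))) = 1 + max(0, 1) = 2
depth(s(t(d, e), t(s(a, e, e), s(e, a, d)), t(d, t(d, d)))) = 1 + max(1, 2, 2) = 3
depth(s(t(a, a), e, s(t(d, e), t(s(a, e, e), s(e, a, d)), t(d, t(d, d))))) = 1 + max(1, 0, 3) = 4
depth(s(t(d, d), a, e)) = 1 + max(1, 0, 0) = 2
depth(t(s(e, a, d), s(t(d, d), a, e))) = 1 + max(1, 2) = 3
depth(t(e, a)) = 1 + max(0, 0) = 1
depth(t(a, d)) = 1 + max(0, 0) = 1
depth(s(t(e, a), d, t(a, d))) = 1 + max(1, 0, 1) = 2
depth(s(e, d, e)) = 1 + max(0, 0, 0) = 1
depth(t(t(a, e), s(e, d, e))) = 1 + max(1, 1) = 2
depth(t(s(t(e, a), d, t(a, d)), t(t(a, e), s(e, d, e)))) = 1 + max(2, 2) = 3
depth(t(t(s(e, a, d), s(t(d, d), a, e)), t(s(t(e, a), d, t(a, d)), t(t(a, e), s(e, d, e))))) = 1 + max(3, 3) = 4
depth(s(s(t(a, a), e, s(t(d, e), t(s(a, e, e), s(e, a, d)), t(d, t(d, d)))), s(d, e, e), t(t(s(e, a, d), s(t(d, d), a, e)), t(s(t(e, a), d, t(a, d)), t(t(a, e), s(e, d, e)))))) = 1 + max(4, 1, 4) = 5
depth(s(d, a, d)) = 1 + max(0, 0, 0) = 1
depth(s(d, e, d)) = 1 + max(0, 0, 0) = 1
depth(t(s(d, e, d), a)) = 1 + max(1, 0) = 2
depth(t(s(a, e, e), t(s(d, e, d), a))) = 1 + max(1, 2) = 3
depth(t(e, d)) = 1 + max(0, 0) = 1
depth(s(d, t(e, d), t(e, a))) = 1 + max(0, 1, 1) = 2
depth(s(d, d, d)) = 1 + max(0, 0, 0) = 1
depth(s(s(d, d, d), t(a, d), e)) = 1 + max(1, 1, 0) = 2
depth(t(s(d, t(e, d), t(e, a)), s(s(d, d, d), t(a, d), e))) = 1 + max(2, 2) = 3
depth(s(t(a, e), d, d)) = 1 + max(1, 0, 0) = 2
depth(t(s(t(a, e), d, d), d)) = 1 + max(2, 0) = 3
depth(s(t(s(a, e, e), t(s(d, e, d), a)), t(s(d, t(e, d), t(e, a)), s(s(d, d, d), t(a, d), e)), t(s(t(a, e), d, d), d))) = 1 + max(3, 3, 3) = 4
depth(t(t(d, e), s(e, d, e))) = 1 + max(1, 1) = 2
depth(t(s(t(s(a, e, e), t(s(d, e, d), a)), t(s(d, t(e, d), t(e, a)), s(s(d, d, d), t(a, d), e)), t(s(t(a, e), d, d), d)), t(t(d, e), s(e, d, e)))) = 1 + max(4, 2) = 5
depth(s(s(s(t(a, a), e, s(t(d, e), t(s(a, e, e), s(e, a, d)), t(d, t(d, d)))), s(d, e, e), t(t(s(e, a, d), s(t(d, d), a, e)), t(s(t(e, a), d, t(a, d)), t(t(a, e), s(e, d, e))))), s(d, a, d), t(s(t(s(a, e, e), t(s(d, e, d), a)), t(s(d, t(e, d), t(e, a)), s(s(d, d, d), t(a, d), e)), t(s(t(a, e), d, d), d)), t(t(d, e), s(e, d, e))))) = 1 + max(5, 1, 5) = 6
depth(s(e, a, a)) = 1 + max(0, 0, 0) = 1
depth(t(s(e, a, a), t(d, d))) = 1 + max(1, 1) = 2
depth(s(d, a, a)) = 1 + max(0, 0, 0) = 1
depth(t(t(d, d), d)) = 1 + max(1, 0) = 2
depth(s(s(d, d, d), d, t(t(d, d), d))) = 1 + max(1, 0, 2) = 3
depth(t(s(d, a, a), s(s(d, d, d), d, t(t(d, d), d)))) = 1 + max(1, 3) = 4
depth(t(d, t(s(d, a, a), s(s(d, d, d), d, t(t(d, d), d))))) = 1 + max(0, 4) = 5
depth(s(e, e, a)) = 1 + max(0, 0, 0) = 1
depth(t(s(e, e, a), d)) = 1 + max(1, 0) = 2
depth(s(t(s(e, a, a), t(d, d)), t(d, t(s(d, a, a), s(s(d, d, d), d, t(t(d, d), d)))), t(s(e, e, a), d))) = 1 + max(2, 5, 2) = 6
depth(s(t(t(d, t(a, e)), t(s(d, e, e), t(a, e))), s(s(s(t(a, a), e, s(t(d, e), t(s(a, e, e), s(e, a, d)), t(d, t(d, d)))), s(d, e, e), t(t(s(e, a, d), s(t(d, d), a, e)), t(s(t(e, a), d, t(a, d)), t(t(a, e), s(e, d, e))))), s(d, a, d), t(s(t(s(a, e, e), t(s(d, e, d), a)), t(s(d, t(e, d), t(e, a)), s(s(d, d, d), t(a, d), e)), t(s(t(a, e), d, d), d)), t(t(d, e), s(e, d, e)))), s(t(s(e, a, a), t(d, d)), t(d, t(s(d, a, a), s(s(d, d, d), d, t(t(d, d), d)))), t(s(e, e, a), d)))) = 1 + max(3, 6, 6) = 7

7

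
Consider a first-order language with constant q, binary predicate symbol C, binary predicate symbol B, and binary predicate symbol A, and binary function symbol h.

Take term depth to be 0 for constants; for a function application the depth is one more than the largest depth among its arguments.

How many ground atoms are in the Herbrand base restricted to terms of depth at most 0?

3

First count ground terms of depth ≤ 0.
Let N_k = |{terms of depth ≤ k}|. Then N_0 = 1 and N_k = 1 + N_{k-1}^2 for k ≥ 1 (one summand per function symbol, arity giving the exponent).
N_0 = 1
Explicitly: q.
So |H| = 1.
For each predicate symbol, the number of ground atoms is |H| raised to its arity; summing:
  C: 1^2 = 1;  B: 1^2 = 1;  A: 1^2 = 1
Total ground atoms: 1 + 1 + 1 = 3.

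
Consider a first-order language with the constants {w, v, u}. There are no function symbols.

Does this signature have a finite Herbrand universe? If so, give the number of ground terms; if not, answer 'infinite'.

There are no function symbols, so every ground term is one of the 3 constants.
The Herbrand universe is {w, v, u}, which is finite with 3 elements.

3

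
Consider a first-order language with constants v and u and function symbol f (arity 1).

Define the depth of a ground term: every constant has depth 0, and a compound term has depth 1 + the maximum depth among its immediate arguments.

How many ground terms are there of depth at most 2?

6

If N_k denotes the number of depth-≤k ground terms, the 2 constants give N_0 = 2, and each function symbol of arity r contributes N_{k-1}^r new terms at level k: N_k = 2 + N_{k-1}.
N_0 = 2
N_1 = 2 + 2 = 4
N_2 = 2 + 4 = 6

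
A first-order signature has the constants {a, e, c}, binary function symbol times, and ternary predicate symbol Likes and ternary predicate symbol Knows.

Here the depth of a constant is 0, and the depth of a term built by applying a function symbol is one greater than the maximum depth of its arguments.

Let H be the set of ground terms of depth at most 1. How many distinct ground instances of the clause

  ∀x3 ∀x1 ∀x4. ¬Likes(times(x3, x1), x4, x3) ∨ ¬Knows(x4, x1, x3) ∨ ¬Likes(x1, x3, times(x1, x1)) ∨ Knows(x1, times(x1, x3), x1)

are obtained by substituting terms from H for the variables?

Ground terms of depth ≤ 1:
  Write N_k for the number of ground terms of depth ≤ k. A term of depth ≤ k is either a constant or a function symbol applied to arguments of depth ≤ k−1, so N_k = 3 + N_{k-1}^2.
  N_0 = 3
  N_1 = 3 + 3^2 = 12
  Explicitly: a, e, c, times(a, a), times(a, e), times(a, c), times(e, a), times(e, e), times(e, c), times(c, a), times(c, e), times(c, c).
So there are 12 ground terms available for substitution.
Each of x3, x1, x4 ranges independently over the available ground terms, and distinct assignments produce distinct instances.
Number of ground instances = 12^3 = 1728.

1728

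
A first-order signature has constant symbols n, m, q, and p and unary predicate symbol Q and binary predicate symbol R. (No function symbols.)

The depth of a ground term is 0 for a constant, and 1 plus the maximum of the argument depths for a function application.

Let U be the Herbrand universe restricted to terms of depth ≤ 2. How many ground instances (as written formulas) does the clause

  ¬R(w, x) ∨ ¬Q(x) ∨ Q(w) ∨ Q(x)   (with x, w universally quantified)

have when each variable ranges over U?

16

Ground terms of depth ≤ 2:
  With no function symbols every ground term is a constant, so there are exactly 4 ground terms at every depth bound.
  N_0 = 4
  N_1 = 4
  N_2 = 4
  Explicitly: n, m, q, p.
So there are 4 ground terms available for substitution.
The body mentions every one of the 2 quantified variables; since ground terms form a free algebra, no two substitutions collapse to the same formula.
Number of ground instances = 4^2 = 16.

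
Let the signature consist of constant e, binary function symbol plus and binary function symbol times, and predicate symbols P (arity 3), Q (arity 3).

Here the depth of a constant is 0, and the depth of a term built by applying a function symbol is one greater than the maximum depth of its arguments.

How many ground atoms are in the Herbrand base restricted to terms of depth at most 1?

First count ground terms of depth ≤ 1.
Let N_k count ground terms of depth at most k. Each non-constant term of depth ≤ k is some function symbol applied to depth-≤(k−1) arguments, giving N_k = 1 + N_{k-1}^2 + N_{k-1}^2.
N_0 = 1
N_1 = 1 + 1^2 + 1^2 = 3
Explicitly: e, plus(e, e), times(e, e).
So |H| = 3.
Ground atoms are formed by filling each argument slot of a predicate with a term from H, so an r-ary predicate gives |H|^r atoms:
  P: 3^3 = 27;  Q: 3^3 = 27
Total ground atoms: 27 + 27 = 54.

54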